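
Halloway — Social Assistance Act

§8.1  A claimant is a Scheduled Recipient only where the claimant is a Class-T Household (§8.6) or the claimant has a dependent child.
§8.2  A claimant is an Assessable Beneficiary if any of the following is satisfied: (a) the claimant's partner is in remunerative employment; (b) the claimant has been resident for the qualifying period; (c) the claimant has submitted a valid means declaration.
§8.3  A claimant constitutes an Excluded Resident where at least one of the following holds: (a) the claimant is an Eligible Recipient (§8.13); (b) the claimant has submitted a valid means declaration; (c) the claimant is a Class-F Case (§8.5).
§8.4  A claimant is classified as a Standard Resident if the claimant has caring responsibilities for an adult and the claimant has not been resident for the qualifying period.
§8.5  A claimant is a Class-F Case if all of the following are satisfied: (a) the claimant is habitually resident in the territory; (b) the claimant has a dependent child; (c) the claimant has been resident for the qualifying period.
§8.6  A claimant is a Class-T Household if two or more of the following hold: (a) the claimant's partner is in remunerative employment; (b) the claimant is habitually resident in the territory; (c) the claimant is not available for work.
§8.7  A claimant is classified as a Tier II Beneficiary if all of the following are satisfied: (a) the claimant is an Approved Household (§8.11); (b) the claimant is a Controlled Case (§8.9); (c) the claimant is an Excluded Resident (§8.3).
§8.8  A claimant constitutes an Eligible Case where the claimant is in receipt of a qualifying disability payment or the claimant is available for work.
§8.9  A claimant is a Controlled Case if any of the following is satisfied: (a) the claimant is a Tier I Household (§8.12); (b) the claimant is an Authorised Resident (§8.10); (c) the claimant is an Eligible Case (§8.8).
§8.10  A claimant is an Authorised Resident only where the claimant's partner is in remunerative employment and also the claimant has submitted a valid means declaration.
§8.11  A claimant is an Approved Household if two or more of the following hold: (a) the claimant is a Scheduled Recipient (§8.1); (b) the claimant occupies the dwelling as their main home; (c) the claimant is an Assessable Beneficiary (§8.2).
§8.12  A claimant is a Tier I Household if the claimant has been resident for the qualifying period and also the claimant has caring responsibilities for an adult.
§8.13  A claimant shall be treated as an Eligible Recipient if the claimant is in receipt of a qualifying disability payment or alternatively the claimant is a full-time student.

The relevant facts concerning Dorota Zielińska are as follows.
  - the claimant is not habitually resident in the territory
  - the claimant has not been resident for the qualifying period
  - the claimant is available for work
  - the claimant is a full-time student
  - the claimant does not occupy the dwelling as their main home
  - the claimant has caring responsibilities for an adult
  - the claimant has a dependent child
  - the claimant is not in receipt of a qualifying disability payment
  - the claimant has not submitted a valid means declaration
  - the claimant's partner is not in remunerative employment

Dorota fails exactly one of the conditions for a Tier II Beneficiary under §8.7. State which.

Approved Household

§8.6 — Class-T Household: the claimant's partner is in remunerative employment? no; the claimant is habitually resident in the territory? no; the claimant is not available for work? no — 0 of 3 hold (need ≥2) → not satisfied.
§8.1 — Scheduled Recipient: [Class-T Household (§8.6)? no] OR [the claimant has a dependent child? yes] → satisfied.
§8.2 — Assessable Beneficiary: [the claimant's partner is in remunerative employment? no] OR [the claimant has been resident for the qualifying period? no] OR [the claimant has submitted a valid means declaration? no] → not satisfied.
§8.11 — Approved Household: Scheduled Recipient (§8.1)? yes; the claimant occupies the dwelling as their main home? no; Assessable Beneficiary (§8.2)? no — 1 of 3 hold (need ≥2) → not satisfied.
§8.12 — Tier I Household: [the claimant has been resident for the qualifying period? no] AND [the claimant has caring responsibilities for an adult? yes] → not satisfied.
§8.10 — Authorised Resident: [the claimant's partner is in remunerative employment? no] AND [the claimant has submitted a valid means declaration? no] → not satisfied.
§8.8 — Eligible Case: [the claimant is in receipt of a qualifying disability payment? no] OR [the claimant is available for work? yes] → satisfied.
§8.9 — Controlled Case: [Tier I Household (§8.12)? no] OR [Authorised Resident (§8.10)? no] OR [Eligible Case (§8.8)? yes] → satisfied.
§8.13 — Eligible Recipient: [the claimant is in receipt of a qualifying disability payment? no] OR [the claimant is a full-time student? yes] → satisfied.
§8.5 — Class-F Case: [the claimant is habitually resident in the territory? no] AND [the claimant has a dependent child? yes] AND [the claimant has been resident for the qualifying period? no] → not satisfied.
§8.3 — Excluded Resident: [Eligible Recipient (§8.13)? yes] OR [the claimant has submitted a valid means declaration? no] OR [Class-F Case (§8.5)? no] → satisfied.
§8.7 — Tier II Beneficiary: [Approved Household (§8.11)? no] AND [Controlled Case (§8.9)? yes] AND [Excluded Resident (§8.3)? yes] → not satisfied.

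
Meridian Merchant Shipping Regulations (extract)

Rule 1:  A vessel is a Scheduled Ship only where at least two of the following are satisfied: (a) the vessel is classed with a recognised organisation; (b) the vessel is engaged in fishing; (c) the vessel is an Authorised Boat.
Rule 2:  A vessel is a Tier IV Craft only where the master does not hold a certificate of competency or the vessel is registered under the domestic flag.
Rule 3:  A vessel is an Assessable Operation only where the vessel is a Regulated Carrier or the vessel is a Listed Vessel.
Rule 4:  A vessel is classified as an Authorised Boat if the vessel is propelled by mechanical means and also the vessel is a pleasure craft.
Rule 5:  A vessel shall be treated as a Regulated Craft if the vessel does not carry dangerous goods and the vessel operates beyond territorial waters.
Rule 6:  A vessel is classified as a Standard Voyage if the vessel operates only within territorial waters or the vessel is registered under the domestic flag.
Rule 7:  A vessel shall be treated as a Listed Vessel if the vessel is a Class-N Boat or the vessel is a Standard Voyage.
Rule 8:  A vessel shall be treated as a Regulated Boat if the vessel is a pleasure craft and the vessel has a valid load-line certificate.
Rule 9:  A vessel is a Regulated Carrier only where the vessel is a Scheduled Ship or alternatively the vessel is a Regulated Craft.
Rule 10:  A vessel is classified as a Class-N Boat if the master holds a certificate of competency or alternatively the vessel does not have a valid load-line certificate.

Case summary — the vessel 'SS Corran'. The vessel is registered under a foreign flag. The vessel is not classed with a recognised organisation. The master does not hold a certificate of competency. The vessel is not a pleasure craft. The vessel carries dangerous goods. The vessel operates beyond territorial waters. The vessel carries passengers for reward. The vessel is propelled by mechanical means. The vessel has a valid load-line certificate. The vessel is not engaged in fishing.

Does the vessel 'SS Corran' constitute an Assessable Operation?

No

rule 4 — Authorised Boat: [the vessel is propelled by mechanical means? yes] AND [the vessel is a pleasure craft? no] → not satisfied.
rule 1 — Scheduled Ship: the vessel is classed with a recognised organisation? no; the vessel is engaged in fishing? no; Authorised Boat (rule 4)? no — 0 of 3 hold (need ≥2) → not satisfied.
rule 5 — Regulated Craft: [the vessel does not carry dangerous goods? no] AND [the vessel operates beyond territorial waters? yes] → not satisfied.
rule 9 — Regulated Carrier: [Scheduled Ship (rule 1)? no] OR [Regulated Craft (rule 5)? no] → not satisfied.
rule 10 — Class-N Boat: [the master holds a certificate of competency? no] OR [the vessel does not have a valid load-line certificate? no] → not satisfied.
rule 6 — Standard Voyage: [the vessel operates only within territorial waters? no] OR [the vessel is registered under the domestic flag? no] → not satisfied.
rule 7 — Listed Vessel: [Class-N Boat (rule 10)? no] OR [Standard Voyage (rule 6)? no] → not satisfied.
rule 3 — Assessable Operation: [Regulated Carrier (rule 9)? no] OR [Listed Vessel (rule 7)? no] → not satisfied.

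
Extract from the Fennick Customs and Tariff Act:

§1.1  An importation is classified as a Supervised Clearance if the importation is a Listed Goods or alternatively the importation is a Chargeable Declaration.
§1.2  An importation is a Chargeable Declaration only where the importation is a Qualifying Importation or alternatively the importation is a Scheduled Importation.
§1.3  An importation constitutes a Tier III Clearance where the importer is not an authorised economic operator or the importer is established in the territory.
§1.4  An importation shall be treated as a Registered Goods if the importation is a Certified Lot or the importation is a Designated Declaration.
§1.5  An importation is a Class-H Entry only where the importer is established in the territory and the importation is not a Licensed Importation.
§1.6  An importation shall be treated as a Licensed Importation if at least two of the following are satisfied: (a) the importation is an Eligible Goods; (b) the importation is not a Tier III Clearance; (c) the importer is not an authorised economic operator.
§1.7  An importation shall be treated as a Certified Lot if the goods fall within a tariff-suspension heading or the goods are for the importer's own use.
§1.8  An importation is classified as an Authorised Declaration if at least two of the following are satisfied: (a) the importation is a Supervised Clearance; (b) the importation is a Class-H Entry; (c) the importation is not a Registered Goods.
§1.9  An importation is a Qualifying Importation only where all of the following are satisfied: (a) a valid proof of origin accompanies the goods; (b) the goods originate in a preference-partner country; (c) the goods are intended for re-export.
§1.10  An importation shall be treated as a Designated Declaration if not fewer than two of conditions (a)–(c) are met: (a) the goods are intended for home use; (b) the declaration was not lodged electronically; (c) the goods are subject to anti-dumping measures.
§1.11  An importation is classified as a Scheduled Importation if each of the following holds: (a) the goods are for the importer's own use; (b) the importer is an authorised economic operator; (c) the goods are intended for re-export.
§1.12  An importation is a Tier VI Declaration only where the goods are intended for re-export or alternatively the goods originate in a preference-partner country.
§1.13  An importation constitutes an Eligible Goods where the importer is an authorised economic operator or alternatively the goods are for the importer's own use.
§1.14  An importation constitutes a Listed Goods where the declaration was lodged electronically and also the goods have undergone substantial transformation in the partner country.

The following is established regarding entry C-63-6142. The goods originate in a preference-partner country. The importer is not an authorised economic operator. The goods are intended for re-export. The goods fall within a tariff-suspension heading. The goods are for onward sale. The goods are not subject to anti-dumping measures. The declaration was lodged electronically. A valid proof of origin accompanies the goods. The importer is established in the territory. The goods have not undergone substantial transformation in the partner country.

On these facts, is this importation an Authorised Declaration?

Under §1.14: the declaration was lodged electronically? yes; and the goods have undergone substantial transformation in the partner country? no. So the importation is not a Listed Goods.
Under §1.9: a valid proof of origin accompanies the goods? yes; and the goods originate in a preference-partner country? yes; and the goods are intended for re-export? yes. So the importation is a Qualifying Importation.
Under §1.11: the goods are for the importer's own use? no; and the importer is an authorised economic operator? no; and the goods are intended for re-export? yes. So the importation is not a Scheduled Importation.
Under §1.2: Qualifying Importation (§1.9)? yes; or Scheduled Importation (§1.11)? no. So the importation is a Chargeable Declaration.
Under §1.1: Listed Goods (§1.14)? no; or Chargeable Declaration (§1.2)? yes. So the importation is a Supervised Clearance.
Under §1.13: the importer is an authorised economic operator? no; or the goods are for the importer's own use? no. So the importation is not an Eligible Goods.
Under §1.3: the importer is not an authorised economic operator? yes; or the importer is established in the territory? yes. So the importation is a Tier III Clearance.
Under §1.6: Eligible Goods (§1.13)? no; not a Tier III Clearance (§1.3)? no; the importer is not an authorised economic operator? yes — 1 of 3 hold (need ≥2) → not satisfied.
Under §1.5: the importer is established in the territory? yes; and not a Licensed Importation (§1.6)? yes. So the importation is a Class-H Entry.
Under §1.7: the goods fall within a tariff-suspension heading? yes; or the goods are for the importer's own use? no. So the importation is a Certified Lot.
Under §1.10: the goods are intended for home use? no; the declaration was not lodged electronically? no; the goods are subject to anti-dumping measures? no — 0 of 3 hold (need ≥2) → not satisfied.
Under §1.4: Certified Lot (§1.7)? yes; or Designated Declaration (§1.10)? no. So the importation is a Registered Goods.
Under §1.8: Supervised Clearance (§1.1)? yes; Class-H Entry (§1.5)? yes; not a Registered Goods (§1.4)? no — 2 of 3 hold (need ≥2) → satisfied.

Yes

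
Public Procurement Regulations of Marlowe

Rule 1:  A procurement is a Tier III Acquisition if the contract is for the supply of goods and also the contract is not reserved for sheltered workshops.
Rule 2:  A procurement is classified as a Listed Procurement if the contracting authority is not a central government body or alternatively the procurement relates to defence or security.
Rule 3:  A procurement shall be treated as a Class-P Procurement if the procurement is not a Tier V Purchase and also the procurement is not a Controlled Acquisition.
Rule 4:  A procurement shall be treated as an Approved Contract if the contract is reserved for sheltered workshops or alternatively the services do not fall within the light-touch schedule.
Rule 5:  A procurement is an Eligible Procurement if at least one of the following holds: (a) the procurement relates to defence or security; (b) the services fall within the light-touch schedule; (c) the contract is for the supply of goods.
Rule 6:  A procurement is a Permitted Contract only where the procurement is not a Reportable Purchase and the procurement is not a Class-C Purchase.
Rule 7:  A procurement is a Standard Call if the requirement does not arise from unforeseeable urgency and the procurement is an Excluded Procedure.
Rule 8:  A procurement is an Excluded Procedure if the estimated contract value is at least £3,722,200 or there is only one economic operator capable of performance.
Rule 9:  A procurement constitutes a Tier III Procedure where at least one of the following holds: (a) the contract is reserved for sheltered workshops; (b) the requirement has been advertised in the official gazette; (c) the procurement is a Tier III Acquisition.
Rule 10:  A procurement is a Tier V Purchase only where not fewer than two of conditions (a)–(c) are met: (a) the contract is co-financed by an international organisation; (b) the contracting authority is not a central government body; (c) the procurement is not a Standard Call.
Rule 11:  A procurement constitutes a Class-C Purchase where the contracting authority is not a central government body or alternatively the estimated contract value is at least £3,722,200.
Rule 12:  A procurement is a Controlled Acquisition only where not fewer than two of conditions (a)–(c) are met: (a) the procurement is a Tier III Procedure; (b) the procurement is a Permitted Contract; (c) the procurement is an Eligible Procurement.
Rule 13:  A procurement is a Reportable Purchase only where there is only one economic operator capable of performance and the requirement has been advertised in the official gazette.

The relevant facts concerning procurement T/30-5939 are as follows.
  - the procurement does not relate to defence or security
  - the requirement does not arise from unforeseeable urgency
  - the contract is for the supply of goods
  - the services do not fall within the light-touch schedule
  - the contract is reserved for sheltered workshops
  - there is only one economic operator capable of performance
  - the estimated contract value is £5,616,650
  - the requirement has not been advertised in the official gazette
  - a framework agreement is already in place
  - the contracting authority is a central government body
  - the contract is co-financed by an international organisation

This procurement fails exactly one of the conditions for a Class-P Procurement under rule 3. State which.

Controlled Acquisition

Under rule 8: estimated contract value: £5,616,650 ≥ £3,722,200? yes; or there is only one economic operator capable of performance? yes. So the procurement is an Excluded Procedure.
Under rule 7: the requirement does not arise from unforeseeable urgency? yes; and Excluded Procedure (rule 8)? yes. So the procurement is a Standard Call.
Under rule 10: the contract is co-financed by an international organisation? yes; the contracting authority is not a central government body? no; not a Standard Call (rule 7)? no — 1 of 3 hold (need ≥2) → not satisfied.
Under rule 1: the contract is for the supply of goods? yes; and the contract is not reserved for sheltered workshops? no. So the procurement is not a Tier III Acquisition.
Under rule 9: the contract is reserved for sheltered workshops? yes; or the requirement has been advertised in the official gazette? no; or Tier III Acquisition (rule 1)? no. So the procurement is a Tier III Procedure.
Under rule 13: there is only one economic operator capable of performance? yes; and the requirement has been advertised in the official gazette? no. So the procurement is not a Reportable Purchase.
Under rule 11: the contracting authority is not a central government body? no; or estimated contract value: £5,616,650 ≥ £3,722,200? yes. So the procurement is a Class-C Purchase.
Under rule 6: not a Reportable Purchase (rule 13)? yes; and not a Class-C Purchase (rule 11)? no. So the procurement is not a Permitted Contract.
Under rule 5: the procurement relates to defence or security? no; or the services fall within the light-touch schedule? no; or the contract is for the supply of goods? yes. So the procurement is an Eligible Procurement.
Under rule 12: Tier III Procedure (rule 9)? yes; Permitted Contract (rule 6)? no; Eligible Procurement (rule 5)? yes — 2 of 3 hold (need ≥2) → satisfied.
Under rule 3: not a Tier V Purchase (rule 10)? yes; and not a Controlled Acquisition (rule 12)? no. So the procurement is not a Class-P Procurement.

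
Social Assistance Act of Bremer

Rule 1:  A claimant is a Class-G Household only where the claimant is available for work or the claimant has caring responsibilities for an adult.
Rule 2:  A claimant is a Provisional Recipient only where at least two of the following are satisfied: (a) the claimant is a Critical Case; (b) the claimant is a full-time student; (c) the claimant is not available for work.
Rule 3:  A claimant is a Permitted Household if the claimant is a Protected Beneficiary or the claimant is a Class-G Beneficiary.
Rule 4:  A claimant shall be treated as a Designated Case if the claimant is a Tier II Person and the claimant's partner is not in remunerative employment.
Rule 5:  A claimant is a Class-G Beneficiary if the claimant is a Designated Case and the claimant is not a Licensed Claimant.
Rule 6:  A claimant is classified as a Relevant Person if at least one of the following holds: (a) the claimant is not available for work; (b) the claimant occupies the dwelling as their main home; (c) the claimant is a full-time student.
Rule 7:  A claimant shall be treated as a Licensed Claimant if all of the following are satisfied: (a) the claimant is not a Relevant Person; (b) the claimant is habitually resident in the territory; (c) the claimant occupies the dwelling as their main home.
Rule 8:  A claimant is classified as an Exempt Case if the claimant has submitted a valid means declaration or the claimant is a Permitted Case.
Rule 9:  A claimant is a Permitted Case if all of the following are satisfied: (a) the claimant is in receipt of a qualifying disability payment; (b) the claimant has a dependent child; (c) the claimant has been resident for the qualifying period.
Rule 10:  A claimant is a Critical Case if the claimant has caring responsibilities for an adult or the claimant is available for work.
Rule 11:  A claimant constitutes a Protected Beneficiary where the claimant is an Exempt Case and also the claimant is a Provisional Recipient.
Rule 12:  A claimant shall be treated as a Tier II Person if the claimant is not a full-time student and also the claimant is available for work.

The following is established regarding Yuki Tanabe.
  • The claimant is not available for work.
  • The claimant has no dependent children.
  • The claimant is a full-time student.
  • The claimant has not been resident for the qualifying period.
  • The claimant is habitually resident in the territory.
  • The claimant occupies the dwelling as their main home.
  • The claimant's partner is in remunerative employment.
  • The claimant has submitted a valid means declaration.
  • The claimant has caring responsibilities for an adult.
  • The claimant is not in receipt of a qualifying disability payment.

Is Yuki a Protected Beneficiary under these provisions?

Yes

rule 9 — Permitted Case: [the claimant is in receipt of a qualifying disability payment? no] AND [the claimant has a dependent child? no] AND [the claimant has been resident for the qualifying period? no] → not satisfied.
rule 8 — Exempt Case: [the claimant has submitted a valid means declaration? yes] OR [Permitted Case (rule 9)? no] → satisfied.
rule 10 — Critical Case: [the claimant has caring responsibilities for an adult? yes] OR [the claimant is available for work? no] → satisfied.
rule 2 — Provisional Recipient: Critical Case (rule 10)? yes; the claimant is a full-time student? yes; the claimant is not available for work? yes — 3 of 3 hold (need ≥2) → satisfied.
rule 11 — Protected Beneficiary: [Exempt Case (rule 8)? yes] AND [Provisional Recipient (rule 2)? yes] → satisfied.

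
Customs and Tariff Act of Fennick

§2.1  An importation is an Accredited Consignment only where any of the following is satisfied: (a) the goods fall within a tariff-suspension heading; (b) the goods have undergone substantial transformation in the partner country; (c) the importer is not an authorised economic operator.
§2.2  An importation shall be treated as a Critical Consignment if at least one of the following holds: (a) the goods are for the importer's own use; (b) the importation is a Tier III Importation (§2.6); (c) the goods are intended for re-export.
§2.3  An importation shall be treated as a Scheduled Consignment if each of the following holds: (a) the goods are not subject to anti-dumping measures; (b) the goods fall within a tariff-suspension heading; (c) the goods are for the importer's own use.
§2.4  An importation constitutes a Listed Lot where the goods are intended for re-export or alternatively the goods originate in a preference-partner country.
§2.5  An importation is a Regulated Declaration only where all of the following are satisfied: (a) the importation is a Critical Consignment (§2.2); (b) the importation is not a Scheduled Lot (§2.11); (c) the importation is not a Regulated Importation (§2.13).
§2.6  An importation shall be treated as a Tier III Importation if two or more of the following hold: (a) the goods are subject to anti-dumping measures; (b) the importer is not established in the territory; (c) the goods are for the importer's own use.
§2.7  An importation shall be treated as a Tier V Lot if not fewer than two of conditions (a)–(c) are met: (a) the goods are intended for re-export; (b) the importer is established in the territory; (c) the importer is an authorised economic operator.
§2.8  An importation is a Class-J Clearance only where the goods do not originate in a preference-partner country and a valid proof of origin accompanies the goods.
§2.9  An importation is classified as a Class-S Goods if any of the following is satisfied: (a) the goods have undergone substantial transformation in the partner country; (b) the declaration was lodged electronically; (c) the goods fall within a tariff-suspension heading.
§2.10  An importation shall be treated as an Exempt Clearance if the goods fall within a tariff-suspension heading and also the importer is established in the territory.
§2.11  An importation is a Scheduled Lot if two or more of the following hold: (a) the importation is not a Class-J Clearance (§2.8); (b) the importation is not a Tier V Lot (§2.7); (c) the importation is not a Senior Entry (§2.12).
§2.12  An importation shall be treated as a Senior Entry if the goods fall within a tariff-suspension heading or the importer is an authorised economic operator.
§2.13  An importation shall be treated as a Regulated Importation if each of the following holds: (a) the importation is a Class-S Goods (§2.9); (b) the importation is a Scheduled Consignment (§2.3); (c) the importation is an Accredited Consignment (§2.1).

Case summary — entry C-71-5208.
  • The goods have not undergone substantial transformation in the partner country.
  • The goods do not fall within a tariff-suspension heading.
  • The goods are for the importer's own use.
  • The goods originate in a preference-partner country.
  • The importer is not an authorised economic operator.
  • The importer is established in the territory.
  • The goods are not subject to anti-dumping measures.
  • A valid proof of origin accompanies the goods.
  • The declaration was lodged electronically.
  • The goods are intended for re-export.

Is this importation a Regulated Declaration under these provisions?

No

Under §2.6: the goods are subject to anti-dumping measures? no; the importer is not established in the territory? no; the goods are for the importer's own use? yes — 1 of 3 hold (need ≥2) → not satisfied.
Under §2.2: the goods are for the importer's own use? yes; or Tier III Importation (§2.6)? no; or the goods are intended for re-export? yes. So the importation is a Critical Consignment.
Under §2.8: the goods do not originate in a preference-partner country? no; and a valid proof of origin accompanies the goods? yes. So the importation is not a Class-J Clearance.
Under §2.7: the goods are intended for re-export? yes; the importer is established in the territory? yes; the importer is an authorised economic operator? no — 2 of 3 hold (need ≥2) → satisfied.
Under §2.12: the goods fall within a tariff-suspension heading? no; or the importer is an authorised economic operator? no. So the importation is not a Senior Entry.
Under §2.11: not a Class-J Clearance (§2.8)? yes; not a Tier V Lot (§2.7)? no; not a Senior Entry (§2.12)? yes — 2 of 3 hold (need ≥2) → satisfied.
Under §2.9: the goods have undergone substantial transformation in the partner country? no; or the declaration was lodged electronically? yes; or the goods fall within a tariff-suspension heading? no. So the importation is a Class-S Goods.
Under §2.3: the goods are not subject to anti-dumping measures? yes; and the goods fall within a tariff-suspension heading? no; and the goods are for the importer's own use? yes. So the importation is not a Scheduled Consignment.
Under §2.1: the goods fall within a tariff-suspension heading? no; or the goods have undergone substantial transformation in the partner country? no; or the importer is not an authorised economic operator? yes. So the importation is an Accredited Consignment.
Under §2.13: Class-S Goods (§2.9)? yes; and Scheduled Consignment (§2.3)? no; and Accredited Consignment (§2.1)? yes. So the importation is not a Regulated Importation.
Under §2.5: Critical Consignment (§2.2)? yes; and not a Scheduled Lot (§2.11)? no; and not a Regulated Importation (§2.13)? yes. So the importation is not a Regulated Declaration.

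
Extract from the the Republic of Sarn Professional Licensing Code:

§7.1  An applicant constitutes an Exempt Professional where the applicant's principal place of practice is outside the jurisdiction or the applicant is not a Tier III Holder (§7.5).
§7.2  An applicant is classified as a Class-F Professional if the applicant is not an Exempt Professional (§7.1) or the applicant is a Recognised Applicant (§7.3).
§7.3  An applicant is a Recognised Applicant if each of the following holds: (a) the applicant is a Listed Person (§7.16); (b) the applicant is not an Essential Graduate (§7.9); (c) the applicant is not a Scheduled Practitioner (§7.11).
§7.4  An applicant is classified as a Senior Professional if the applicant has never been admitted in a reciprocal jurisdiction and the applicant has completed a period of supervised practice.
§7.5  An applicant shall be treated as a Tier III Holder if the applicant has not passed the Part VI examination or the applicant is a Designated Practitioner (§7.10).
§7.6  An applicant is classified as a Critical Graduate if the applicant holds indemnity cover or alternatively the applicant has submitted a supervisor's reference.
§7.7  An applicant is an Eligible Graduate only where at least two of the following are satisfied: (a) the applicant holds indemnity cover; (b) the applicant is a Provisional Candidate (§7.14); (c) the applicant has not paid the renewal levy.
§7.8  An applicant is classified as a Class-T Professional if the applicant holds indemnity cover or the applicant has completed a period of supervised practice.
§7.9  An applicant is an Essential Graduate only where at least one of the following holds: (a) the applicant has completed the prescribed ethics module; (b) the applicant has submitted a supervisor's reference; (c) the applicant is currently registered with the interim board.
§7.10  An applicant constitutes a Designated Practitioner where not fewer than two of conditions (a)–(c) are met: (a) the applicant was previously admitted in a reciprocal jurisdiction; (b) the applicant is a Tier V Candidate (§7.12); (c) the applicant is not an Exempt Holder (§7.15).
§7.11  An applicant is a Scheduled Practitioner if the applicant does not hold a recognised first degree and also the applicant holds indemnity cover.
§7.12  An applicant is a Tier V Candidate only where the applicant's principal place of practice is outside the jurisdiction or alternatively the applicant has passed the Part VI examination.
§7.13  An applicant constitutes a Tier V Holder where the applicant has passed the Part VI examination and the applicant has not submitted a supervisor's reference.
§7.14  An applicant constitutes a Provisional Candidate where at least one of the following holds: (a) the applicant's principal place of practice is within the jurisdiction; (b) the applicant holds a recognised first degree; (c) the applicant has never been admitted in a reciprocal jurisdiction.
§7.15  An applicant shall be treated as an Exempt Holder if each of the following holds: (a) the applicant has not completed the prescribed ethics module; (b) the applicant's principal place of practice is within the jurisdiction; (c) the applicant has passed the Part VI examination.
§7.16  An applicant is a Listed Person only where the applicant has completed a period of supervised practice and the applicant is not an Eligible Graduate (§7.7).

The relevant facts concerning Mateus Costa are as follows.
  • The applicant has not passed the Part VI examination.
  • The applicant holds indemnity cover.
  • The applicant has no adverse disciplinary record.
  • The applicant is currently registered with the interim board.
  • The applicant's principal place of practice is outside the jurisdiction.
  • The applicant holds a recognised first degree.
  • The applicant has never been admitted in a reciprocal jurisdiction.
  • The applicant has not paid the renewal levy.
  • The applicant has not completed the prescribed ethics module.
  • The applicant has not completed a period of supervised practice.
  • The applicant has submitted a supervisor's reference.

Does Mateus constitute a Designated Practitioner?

§7.12 — Tier V Candidate: [the applicant's principal place of practice is outside the jurisdiction? yes] OR [the applicant has passed the Part VI examination? no] → satisfied.
§7.15 — Exempt Holder: [the applicant has not completed the prescribed ethics module? yes] AND [the applicant's principal place of practice is within the jurisdiction? no] AND [the applicant has passed the Part VI examination? no] → not satisfied.
§7.10 — Designated Practitioner: the applicant was previously admitted in a reciprocal jurisdiction? no; Tier V Candidate (§7.12)? yes; not an Exempt Holder (§7.15)? yes — 2 of 3 hold (need ≥2) → satisfied.

Yes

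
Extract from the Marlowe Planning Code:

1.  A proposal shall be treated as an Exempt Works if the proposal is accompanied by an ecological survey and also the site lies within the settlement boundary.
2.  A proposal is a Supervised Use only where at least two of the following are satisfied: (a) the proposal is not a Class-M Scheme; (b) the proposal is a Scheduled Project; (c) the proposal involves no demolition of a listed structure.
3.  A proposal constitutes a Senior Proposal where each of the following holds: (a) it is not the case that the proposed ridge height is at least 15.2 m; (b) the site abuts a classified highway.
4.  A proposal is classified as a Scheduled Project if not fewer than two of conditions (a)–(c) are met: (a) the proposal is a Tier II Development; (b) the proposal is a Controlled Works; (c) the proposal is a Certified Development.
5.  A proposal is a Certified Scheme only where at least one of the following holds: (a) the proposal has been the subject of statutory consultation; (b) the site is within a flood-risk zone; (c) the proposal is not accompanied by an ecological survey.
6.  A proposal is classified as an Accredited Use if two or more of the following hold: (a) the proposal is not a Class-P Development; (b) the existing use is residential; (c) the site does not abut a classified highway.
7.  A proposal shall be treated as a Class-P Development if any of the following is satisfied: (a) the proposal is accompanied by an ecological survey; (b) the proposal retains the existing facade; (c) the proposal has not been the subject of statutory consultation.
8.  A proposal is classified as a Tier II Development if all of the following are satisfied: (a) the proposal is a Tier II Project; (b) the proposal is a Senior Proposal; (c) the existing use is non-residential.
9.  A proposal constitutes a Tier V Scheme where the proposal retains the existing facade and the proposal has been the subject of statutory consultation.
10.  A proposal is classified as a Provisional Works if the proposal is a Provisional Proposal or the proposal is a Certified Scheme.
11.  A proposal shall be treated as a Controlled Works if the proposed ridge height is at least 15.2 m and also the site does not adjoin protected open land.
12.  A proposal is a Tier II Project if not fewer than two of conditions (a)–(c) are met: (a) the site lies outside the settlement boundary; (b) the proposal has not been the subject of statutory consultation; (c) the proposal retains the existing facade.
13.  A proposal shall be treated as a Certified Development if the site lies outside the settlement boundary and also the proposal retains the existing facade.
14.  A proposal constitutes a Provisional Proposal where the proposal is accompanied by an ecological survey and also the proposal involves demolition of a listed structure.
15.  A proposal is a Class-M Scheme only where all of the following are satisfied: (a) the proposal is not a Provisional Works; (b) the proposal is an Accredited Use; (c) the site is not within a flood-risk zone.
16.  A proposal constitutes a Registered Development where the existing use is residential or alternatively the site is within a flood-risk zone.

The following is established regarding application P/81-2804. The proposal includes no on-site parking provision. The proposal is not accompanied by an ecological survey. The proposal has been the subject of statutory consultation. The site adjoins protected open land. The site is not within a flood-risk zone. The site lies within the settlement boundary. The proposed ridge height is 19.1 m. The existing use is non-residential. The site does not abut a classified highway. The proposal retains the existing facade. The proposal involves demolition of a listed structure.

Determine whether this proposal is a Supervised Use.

paragraph 14 — Provisional Proposal: [the proposal is accompanied by an ecological survey? no] AND [the proposal involves demolition of a listed structure? yes] → not satisfied.
paragraph 5 — Certified Scheme: [the proposal has been the subject of statutory consultation? yes] OR [the site is within a flood-risk zone? no] OR [the proposal is not accompanied by an ecological survey? yes] → satisfied.
paragraph 10 — Provisional Works: [Provisional Proposal (paragraph 14)? no] OR [Certified Scheme (paragraph 5)? yes] → satisfied.
paragraph 7 — Class-P Development: [the proposal is accompanied by an ecological survey? no] OR [the proposal retains the existing facade? yes] OR [the proposal has not been the subject of statutory consultation? no] → satisfied.
paragraph 6 — Accredited Use: not a Class-P Development (paragraph 7)? no; the existing use is residential? no; the site does not abut a classified highway? yes — 1 of 3 hold (need ≥2) → not satisfied.
paragraph 15 — Class-M Scheme: [not a Provisional Works (paragraph 10)? no] AND [Accredited Use (paragraph 6)? no] AND [the site is not within a flood-risk zone? yes] → not satisfied.
paragraph 12 — Tier II Project: the site lies outside the settlement boundary? no; the proposal has not been the subject of statutory consultation? no; the proposal retains the existing facade? yes — 1 of 3 hold (need ≥2) → not satisfied.
paragraph 3 — Senior Proposal: [proposed ridge height: 19.1 m ≥ 15.2 m? yes, so negated condition no] AND [the site abuts a classified highway? no] → not satisfied.
paragraph 8 — Tier II Development: [Tier II Project (paragraph 12)? no] AND [Senior Proposal (paragraph 3)? no] AND [the existing use is non-residential? yes] → not satisfied.
paragraph 11 — Controlled Works: [proposed ridge height: 19.1 m ≥ 15.2 m? yes] AND [the site does not adjoin protected open land? no] → not satisfied.
paragraph 13 — Certified Development: [the site lies outside the settlement boundary? no] AND [the proposal retains the existing facade? yes] → not satisfied.
paragraph 4 — Scheduled Project: Tier II Development (paragraph 8)? no; Controlled Works (paragraph 11)? no; Certified Development (paragraph 13)? no — 0 of 3 hold (need ≥2) → not satisfied.
paragraph 2 — Supervised Use: not a Class-M Scheme (paragraph 15)? yes; Scheduled Project (paragraph 4)? no; the proposal involves no demolition of a listed structure? no — 1 of 3 hold (need ≥2) → not satisfied.

No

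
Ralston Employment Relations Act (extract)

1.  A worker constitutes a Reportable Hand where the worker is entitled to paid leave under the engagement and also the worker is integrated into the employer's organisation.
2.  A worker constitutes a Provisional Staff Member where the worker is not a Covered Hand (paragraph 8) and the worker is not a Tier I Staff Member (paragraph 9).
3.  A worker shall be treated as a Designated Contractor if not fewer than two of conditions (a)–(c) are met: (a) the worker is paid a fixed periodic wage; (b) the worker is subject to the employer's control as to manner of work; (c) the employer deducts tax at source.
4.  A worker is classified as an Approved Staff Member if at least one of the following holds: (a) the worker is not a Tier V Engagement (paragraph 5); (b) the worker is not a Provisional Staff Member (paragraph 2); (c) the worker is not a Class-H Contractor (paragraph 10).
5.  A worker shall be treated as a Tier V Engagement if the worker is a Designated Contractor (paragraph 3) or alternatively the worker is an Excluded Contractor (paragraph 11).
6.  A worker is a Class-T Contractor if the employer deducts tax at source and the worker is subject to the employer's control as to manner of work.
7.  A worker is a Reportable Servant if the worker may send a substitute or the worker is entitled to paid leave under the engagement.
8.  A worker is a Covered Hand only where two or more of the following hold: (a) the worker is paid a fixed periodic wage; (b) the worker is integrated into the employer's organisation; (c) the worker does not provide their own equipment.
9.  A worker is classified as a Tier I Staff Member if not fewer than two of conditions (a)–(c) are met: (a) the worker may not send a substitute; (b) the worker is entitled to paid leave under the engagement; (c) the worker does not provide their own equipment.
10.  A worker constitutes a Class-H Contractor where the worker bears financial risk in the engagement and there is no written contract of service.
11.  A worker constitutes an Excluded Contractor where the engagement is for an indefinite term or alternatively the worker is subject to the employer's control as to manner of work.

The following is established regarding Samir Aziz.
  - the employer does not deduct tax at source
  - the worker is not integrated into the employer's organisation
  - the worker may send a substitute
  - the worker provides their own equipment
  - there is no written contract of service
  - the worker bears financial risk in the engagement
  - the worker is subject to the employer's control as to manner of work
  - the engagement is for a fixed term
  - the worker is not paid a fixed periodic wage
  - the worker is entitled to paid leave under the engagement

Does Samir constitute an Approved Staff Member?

Under paragraph 3: the worker is paid a fixed periodic wage? no; the worker is subject to the employer's control as to manner of work? yes; the employer deducts tax at source? no — 1 of 3 hold (need ≥2) → not satisfied.
Under paragraph 11: the engagement is for an indefinite term? no; or the worker is subject to the employer's control as to manner of work? yes. So the worker is an Excluded Contractor.
Under paragraph 5: Designated Contractor (paragraph 3)? no; or Excluded Contractor (paragraph 11)? yes. So the worker is a Tier V Engagement.
Under paragraph 8: the worker is paid a fixed periodic wage? no; the worker is integrated into the employer's organisation? no; the worker does not provide their own equipment? no — 0 of 3 hold (need ≥2) → not satisfied.
Under paragraph 9: the worker may not send a substitute? no; the worker is entitled to paid leave under the engagement? yes; the worker does not provide their own equipment? no — 1 of 3 hold (need ≥2) → not satisfied.
Under paragraph 2: not a Covered Hand (paragraph 8)? yes; and not a Tier I Staff Member (paragraph 9)? yes. So the worker is a Provisional Staff Member.
Under paragraph 10: the worker bears financial risk in the engagement? yes; and there is no written contract of service? yes. So the worker is a Class-H Contractor.
Under paragraph 4: not a Tier V Engagement (paragraph 5)? no; or not a Provisional Staff Member (paragraph 2)? no; or not a Class-H Contractor (paragraph 10)? no. So the worker is not an Approved Staff Member.

No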